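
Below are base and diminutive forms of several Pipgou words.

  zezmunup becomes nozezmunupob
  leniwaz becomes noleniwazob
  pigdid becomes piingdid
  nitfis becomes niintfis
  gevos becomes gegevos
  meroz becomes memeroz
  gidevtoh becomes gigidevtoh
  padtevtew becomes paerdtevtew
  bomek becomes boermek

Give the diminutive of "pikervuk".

nitfis and gevos both end in -s yet inflect differently (niintfis, gegevos), so the final letter is not what conditions the rule; the last vowel is.
"pikervuk" has last vowel 'u'. The one such stem in the data (zezmunup → nozezmunupob) adds no- … -ob around the stem, so the same rule applies.
The other patterns: stems whose last vowel is 'i' insert -in- after the first vowel; stems whose last vowel is 'o' repeat the first consonant+vowel as a prefix; stems whose last vowel is 'e' insert -er- after the first vowel.
So pikervuk → nopikervukob.

nopikervukob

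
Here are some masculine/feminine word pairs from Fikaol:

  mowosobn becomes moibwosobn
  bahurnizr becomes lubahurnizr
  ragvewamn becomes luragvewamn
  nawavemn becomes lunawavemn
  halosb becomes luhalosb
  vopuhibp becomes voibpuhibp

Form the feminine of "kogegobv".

koibgegobv

mowosobn and ragvewamn both end in -n yet inflect differently (moibwosobn, luragvewamn), so the final letter is not what conditions the rule; the second-to-last letter is.
"kogegobv" has second-to-last letter 'b'. The stems whose second-to-last letter is 'b' (mowosobn → moibwosobn, vopuhibp → voibpuhibp) insert -ib- after the first vowel.
The other pattern: stems whose second-to-last letter is 'm', 's' or 'z' add the prefix lu-.
So kogegobv → koibgegobv.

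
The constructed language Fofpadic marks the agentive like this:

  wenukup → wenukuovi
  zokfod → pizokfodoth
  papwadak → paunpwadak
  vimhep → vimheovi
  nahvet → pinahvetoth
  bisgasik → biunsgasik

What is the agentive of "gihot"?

vimhep and nahvet both have last vowel 'e' yet inflect differently (vimheovi, pinahvetoth), so the last vowel is not what conditions the rule; the final letter is.
"gihot" ends in -t. The one such stem in the data (nahvet → pinahvetoth) adds pi- … -oth around the stem, so the same rule applies.
The other patterns: stems ending in -k insert -un- after the first vowel; stems ending in -p drop the final letter and add -ovi.
So gihot → pigihototh.

pigihototh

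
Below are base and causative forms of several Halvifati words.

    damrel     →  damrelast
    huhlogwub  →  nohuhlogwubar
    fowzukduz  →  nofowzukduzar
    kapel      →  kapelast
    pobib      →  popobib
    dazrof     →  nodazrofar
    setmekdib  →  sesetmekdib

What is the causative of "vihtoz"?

setmekdib and huhlogwub both end in -b yet inflect differently (sesetmekdib, nohuhlogwubar), so the final letter is not what conditions the rule; the last vowel is.
"vihtoz" has last vowel 'o'. The one such stem in the data (dazrof → nodazrofar) adds no- … -ar around the stem, so the same rule applies.
So vihtoz → novihtozar.

novihtozar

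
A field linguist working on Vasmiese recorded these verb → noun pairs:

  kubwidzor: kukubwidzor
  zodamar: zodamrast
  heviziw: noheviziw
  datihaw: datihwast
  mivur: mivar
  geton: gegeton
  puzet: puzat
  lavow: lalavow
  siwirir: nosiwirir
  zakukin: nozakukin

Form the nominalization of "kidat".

zakukin and geton both end in -n yet inflect differently (nozakukin, gegeton), so the final letter is not what conditions the rule; the last vowel is.
"kidat" has last vowel 'a'. The stems whose last vowel is 'a' (zodamar → zodamrast, datihaw → datihwast) delete the last vowel and add -ast.
The other patterns: stems whose last vowel is 'i' add the prefix no-; stems whose last vowel is 'o' repeat the first consonant+vowel as a prefix; stems whose last vowel is 'e' or 'u' change the last vowel to 'a'.
So kidat → kidtast.

kidtast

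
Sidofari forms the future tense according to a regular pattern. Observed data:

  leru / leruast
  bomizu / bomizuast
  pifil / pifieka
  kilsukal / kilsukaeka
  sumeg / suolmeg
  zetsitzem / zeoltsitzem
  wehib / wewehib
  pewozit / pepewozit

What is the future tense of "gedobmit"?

gegedobmit

"gedobmit" ends in -t. The one such stem in the data (pewozit → pepewozit) repeats the first consonant+vowel as a prefix (as does wehib), so the same rule applies.
The other patterns: stems ending in -u add -ast; stems ending in -l drop the final letter and add -eka; stems ending in -g or -m insert -ol- after the first vowel.
So gedobmit → gegedobmit.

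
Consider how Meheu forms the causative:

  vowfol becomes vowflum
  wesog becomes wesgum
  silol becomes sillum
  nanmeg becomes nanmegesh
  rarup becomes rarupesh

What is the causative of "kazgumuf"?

wesog and nanmeg both end in -g yet inflect differently (wesgum, nanmegesh), so the final letter is not what conditions the rule; the last vowel is.
"kazgumuf" has last vowel 'u'. The one such stem in the data (rarup → rarupesh) adds -esh, so the same rule applies.
The other pattern: stems whose last vowel is 'o' delete the last vowel and add -um.
So kazgumuf → kazgumufesh.

kazgumufesh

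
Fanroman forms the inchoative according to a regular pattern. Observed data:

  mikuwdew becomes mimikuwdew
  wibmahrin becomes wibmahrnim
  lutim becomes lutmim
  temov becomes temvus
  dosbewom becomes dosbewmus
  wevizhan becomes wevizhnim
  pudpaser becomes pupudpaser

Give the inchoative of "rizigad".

rizigdim

dosbewom and lutim both end in -m yet inflect differently (dosbewmus, lutmim), so the final letter is not what conditions the rule; the last vowel is.
"rizigad" has last vowel 'a'. The one such stem in the data (wevizhan → wevizhnim) deletes the last vowel and adds -im (as do lutim, wibmahrin), so the same rule applies.
The other patterns: stems whose last vowel is 'e' repeat the first consonant+vowel as a prefix; stems whose last vowel is 'o' delete the last vowel and add -us.
So rizigad → rizigdim.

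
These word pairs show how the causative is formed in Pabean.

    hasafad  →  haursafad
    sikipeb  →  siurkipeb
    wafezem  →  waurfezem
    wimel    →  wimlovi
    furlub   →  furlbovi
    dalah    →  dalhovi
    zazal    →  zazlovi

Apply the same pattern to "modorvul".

"modorvul" has 3 vowels. The stems with 3 vowels (hasafad → haursafad, sikipeb → siurkipeb, wafezem → waurfezem) insert -ur- after the first vowel.
The other pattern: stems with 2 vowels delete the last vowel and add -ovi.
So modorvul → mourdorvul.

mourdorvul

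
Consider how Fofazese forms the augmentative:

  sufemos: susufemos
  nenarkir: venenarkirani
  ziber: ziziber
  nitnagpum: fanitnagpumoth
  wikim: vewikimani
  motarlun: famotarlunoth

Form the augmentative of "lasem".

lalasem

wikim and nitnagpum both end in -m yet inflect differently (vewikimani, fanitnagpumoth), so the final letter is not what conditions the rule; the last vowel is.
"lasem" has last vowel 'e'. The one such stem in the data (ziber → ziziber) repeats the first consonant+vowel as a prefix (as does sufemos), so the same rule applies.
The other patterns: stems whose last vowel is 'i' add ve- … -ani around the stem; stems whose last vowel is 'u' add fa- … -oth around the stem.
So lasem → lalasem.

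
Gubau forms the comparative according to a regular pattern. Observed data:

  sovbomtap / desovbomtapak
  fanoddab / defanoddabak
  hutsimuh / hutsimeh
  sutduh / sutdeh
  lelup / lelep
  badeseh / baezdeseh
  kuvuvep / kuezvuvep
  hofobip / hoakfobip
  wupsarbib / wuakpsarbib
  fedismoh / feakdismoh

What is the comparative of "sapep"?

saezpep

"sapep" has last vowel 'e'. The stems whose last vowel is 'e' (badeseh → baezdeseh, kuvuvep → kuezvuvep) insert -ez- after the first vowel.
The other patterns: stems whose last vowel is 'a' add de- … -ak around the stem; stems whose last vowel is 'u' change the last vowel to 'e'; stems whose last vowel is 'i' or 'o' insert -ak- after the first vowel.
So sapep → saezpep.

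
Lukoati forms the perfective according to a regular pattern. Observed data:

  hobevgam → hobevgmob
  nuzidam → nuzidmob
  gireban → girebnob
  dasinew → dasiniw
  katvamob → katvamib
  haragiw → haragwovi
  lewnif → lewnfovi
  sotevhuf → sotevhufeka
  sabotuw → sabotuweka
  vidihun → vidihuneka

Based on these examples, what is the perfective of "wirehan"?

dasinew and haragiw both end in -w yet inflect differently (dasiniw, haragwovi), so the final letter is not what conditions the rule; the last vowel is.
"wirehan" has last vowel 'a'. The stems whose last vowel is 'a' (hobevgam → hobevgmob, nuzidam → nuzidmob, gireban → girebnob) delete the last vowel and add -ob.
So wirehan → wirehnob.

wirehnob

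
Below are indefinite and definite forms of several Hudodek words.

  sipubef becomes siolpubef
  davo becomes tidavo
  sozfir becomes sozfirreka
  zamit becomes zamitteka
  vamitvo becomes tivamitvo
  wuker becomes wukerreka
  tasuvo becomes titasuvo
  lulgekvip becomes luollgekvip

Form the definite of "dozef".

doolzef

sozfir and lulgekvip both have last vowel 'i' yet inflect differently (sozfirreka, luollgekvip), so the last vowel is not what conditions the rule; the final letter is.
"dozef" ends in -f. The one such stem in the data (sipubef → siolpubef) inserts -ol- after the first vowel (as does lulgekvip), so the same rule applies.
So dozef → doolzef.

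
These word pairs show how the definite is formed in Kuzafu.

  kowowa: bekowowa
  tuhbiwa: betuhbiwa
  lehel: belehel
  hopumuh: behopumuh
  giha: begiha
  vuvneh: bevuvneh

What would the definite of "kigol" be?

Every pair shown (kowowa → bekowowa, tuhbiwa → betuhbiwa, lehel → belehel, …) follows the same rule: add the prefix be-.
So kigol → bekigol.

bekigol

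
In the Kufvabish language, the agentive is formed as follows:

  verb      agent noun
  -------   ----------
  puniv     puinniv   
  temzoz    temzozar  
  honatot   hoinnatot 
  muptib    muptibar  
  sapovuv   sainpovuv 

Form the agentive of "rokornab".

rokornabar

puniv and muptib both have last vowel 'i' yet inflect differently (puinniv, muptibar), so the last vowel is not what conditions the rule; the final letter is.
"rokornab" ends in -b. The one such stem in the data (muptib → muptibar) adds -ar, so the same rule applies.
So rokornab → rokornabar.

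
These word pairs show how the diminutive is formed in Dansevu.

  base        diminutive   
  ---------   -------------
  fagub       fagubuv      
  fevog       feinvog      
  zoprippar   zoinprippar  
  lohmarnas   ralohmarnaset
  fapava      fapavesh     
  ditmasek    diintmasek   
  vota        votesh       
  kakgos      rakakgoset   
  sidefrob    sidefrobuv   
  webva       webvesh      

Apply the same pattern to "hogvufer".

hoingvufer

webva and lohmarnas both have last vowel 'a' yet inflect differently (webvesh, ralohmarnaset), so the last vowel is not what conditions the rule; the final letter is.
"hogvufer" ends in -r. The one such stem in the data (zoprippar → zoinprippar) inserts -in- after the first vowel (as do fevog, ditmasek), so the same rule applies.
The other patterns: stems ending in -b add -uv; stems ending in -a drop the final letter and add -esh; stems ending in -s add ra- … -et around the stem.
So hogvufer → hoingvufer.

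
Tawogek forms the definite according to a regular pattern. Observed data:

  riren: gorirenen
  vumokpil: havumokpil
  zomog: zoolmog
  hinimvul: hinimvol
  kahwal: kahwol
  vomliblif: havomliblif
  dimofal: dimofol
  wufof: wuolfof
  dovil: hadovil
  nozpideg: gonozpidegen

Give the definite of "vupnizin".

"vupnizin" has last vowel 'i'. The stems whose last vowel is 'i' (vumokpil → havumokpil, dovil → hadovil, vomliblif → havomliblif) add the prefix ha-.
The other patterns: stems whose last vowel is 'e' add go- … -en around the stem; stems whose last vowel is 'o' insert -ol- after the first vowel; stems whose last vowel is 'a' or 'u' change the last vowel to 'o'.
So vupnizin → havupnizin.

havupnizin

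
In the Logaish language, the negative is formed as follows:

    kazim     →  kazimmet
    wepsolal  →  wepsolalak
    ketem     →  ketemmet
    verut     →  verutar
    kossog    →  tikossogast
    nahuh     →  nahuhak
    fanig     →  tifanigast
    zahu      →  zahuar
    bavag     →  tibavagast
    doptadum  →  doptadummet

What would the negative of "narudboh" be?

zahu and doptadum both have last vowel 'u' yet inflect differently (zahuar, doptadummet), so the last vowel is not what conditions the rule; the final letter is.
"narudboh" ends in -h. The one such stem in the data (nahuh → nahuhak) adds -ak, so the same rule applies.
The other patterns: stems ending in -t or -u add -ar; stems ending in -m double the final consonant and add -et; stems ending in -g add ti- … -ast around the stem.
So narudboh → narudbohak.

narudbohak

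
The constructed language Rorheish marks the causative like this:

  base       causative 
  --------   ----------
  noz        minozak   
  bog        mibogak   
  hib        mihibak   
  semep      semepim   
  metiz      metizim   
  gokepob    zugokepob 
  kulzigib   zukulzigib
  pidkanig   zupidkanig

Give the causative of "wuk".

miwukak

noz and metiz both end in -z yet inflect differently (minozak, metizim), so the final letter is not what conditions the rule; the number of vowels is.
"wuk" has 1 vowel. The stems with 1 vowel (noz → minozak, bog → mibogak, hib → mihibak) add mi- … -ak around the stem.
So wuk → miwukak.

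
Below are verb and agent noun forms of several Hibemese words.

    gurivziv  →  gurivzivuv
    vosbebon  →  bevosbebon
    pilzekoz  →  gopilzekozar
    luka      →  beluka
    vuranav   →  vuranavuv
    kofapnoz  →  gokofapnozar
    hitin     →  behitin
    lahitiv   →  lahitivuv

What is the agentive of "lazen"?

vuranav and luka both have last vowel 'a' yet inflect differently (vuranavuv, beluka), so the last vowel is not what conditions the rule; the final letter is.
"lazen" ends in -n. The stems ending in -n (hitin → behitin, vosbebon → bevosbebon) add the prefix be-.
The other patterns: stems ending in -v add -uv; stems ending in -z add go- … -ar around the stem.
So lazen → belazen.

belazen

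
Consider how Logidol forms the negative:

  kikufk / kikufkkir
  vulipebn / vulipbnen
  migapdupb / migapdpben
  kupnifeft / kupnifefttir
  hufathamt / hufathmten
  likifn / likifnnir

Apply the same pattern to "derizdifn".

derizdifnnir

likifn and vulipebn both end in -n yet inflect differently (likifnnir, vulipbnen), so the final letter is not what conditions the rule; the second-to-last letter is.
"derizdifn" has second-to-last letter 'f'. The stems whose second-to-last letter is 'f' (likifn → likifnnir, kikufk → kikufkkir, kupnifeft → kupnifefttir) double the final consonant and add -ir.
The other pattern: stems whose second-to-last letter is 'b', 'm' or 'p' delete the last vowel and add -en.
So derizdifn → derizdifnnir.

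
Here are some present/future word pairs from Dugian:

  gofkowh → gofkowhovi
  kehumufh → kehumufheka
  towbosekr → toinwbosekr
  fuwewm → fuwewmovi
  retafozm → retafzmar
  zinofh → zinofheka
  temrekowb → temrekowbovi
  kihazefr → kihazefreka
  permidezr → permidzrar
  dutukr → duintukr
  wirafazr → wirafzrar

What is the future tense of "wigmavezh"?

retafozm and fuwewm both end in -m yet inflect differently (retafzmar, fuwewmovi), so the final letter is not what conditions the rule; the second-to-last letter is.
"wigmavezh" has second-to-last letter 'z'. The stems whose second-to-last letter is 'z' (retafozm → retafzmar, permidezr → permidzrar, wirafazr → wirafzrar) delete the last vowel and add -ar.
So wigmavezh → wigmavzhar.

wigmavzhar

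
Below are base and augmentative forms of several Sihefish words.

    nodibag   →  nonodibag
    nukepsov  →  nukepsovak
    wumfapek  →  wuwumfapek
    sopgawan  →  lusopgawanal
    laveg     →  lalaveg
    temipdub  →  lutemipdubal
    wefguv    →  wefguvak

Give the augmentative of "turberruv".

nodibag and sopgawan both have last vowel 'a' yet inflect differently (nonodibag, lusopgawanal), so the last vowel is not what conditions the rule; the final letter is.
"turberruv" ends in -v. The stems ending in -v (nukepsov → nukepsovak, wefguv → wefguvak) add -ak.
So turberruv → turberruvak.

turberruvak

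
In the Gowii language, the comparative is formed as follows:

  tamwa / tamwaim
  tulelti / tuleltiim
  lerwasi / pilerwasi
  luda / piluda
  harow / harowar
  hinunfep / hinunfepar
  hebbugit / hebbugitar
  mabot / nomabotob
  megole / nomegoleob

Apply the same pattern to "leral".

pileral

tulelti and lerwasi both end in -i yet inflect differently (tuleltiim, pilerwasi), so the final letter is not what conditions the rule; the first letter is.
"leral" begins with l-. The stems beginning with l- (lerwasi → pilerwasi, luda → piluda) add the prefix pi-.
So leral → pileral.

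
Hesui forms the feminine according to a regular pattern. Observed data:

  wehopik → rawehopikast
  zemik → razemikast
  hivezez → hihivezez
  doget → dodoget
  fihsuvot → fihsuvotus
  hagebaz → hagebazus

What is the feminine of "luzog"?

luzogus

doget and fihsuvot both end in -t yet inflect differently (dodoget, fihsuvotus), so the final letter is not what conditions the rule; the last vowel is.
"luzog" has last vowel 'o'. The one such stem in the data (fihsuvot → fihsuvotus) adds -us, so the same rule applies.
So luzog → luzogus.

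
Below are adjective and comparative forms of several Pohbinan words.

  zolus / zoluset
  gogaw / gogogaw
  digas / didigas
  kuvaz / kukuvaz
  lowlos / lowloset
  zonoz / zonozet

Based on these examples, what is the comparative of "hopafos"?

hopafoset

digas and lowlos both end in -s yet inflect differently (didigas, lowloset), so the final letter is not what conditions the rule; the last vowel is.
"hopafos" has last vowel 'o'. The stems whose last vowel is 'o' (lowlos → lowloset, zonoz → zonozet) add -et.
The other pattern: stems whose last vowel is 'a' repeat the first consonant+vowel as a prefix.
So hopafos → hopafoset.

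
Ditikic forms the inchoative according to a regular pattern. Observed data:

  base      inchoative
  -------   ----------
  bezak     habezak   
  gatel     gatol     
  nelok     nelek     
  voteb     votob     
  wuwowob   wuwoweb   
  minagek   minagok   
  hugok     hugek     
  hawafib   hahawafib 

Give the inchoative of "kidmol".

kidmel

minagek and hugok both end in -k yet inflect differently (minagok, hugek), so the final letter is not what conditions the rule; the last vowel is.
"kidmol" has last vowel 'o'. The stems whose last vowel is 'o' (hugok → hugek, wuwowob → wuwoweb, nelok → nelek) change the last vowel to 'e'.
So kidmol → kidmel.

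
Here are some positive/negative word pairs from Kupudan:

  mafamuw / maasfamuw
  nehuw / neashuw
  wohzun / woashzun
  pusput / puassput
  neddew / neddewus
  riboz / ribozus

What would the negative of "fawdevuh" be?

faaswdevuh

mafamuw and neddew both end in -w yet inflect differently (maasfamuw, neddewus), so the final letter is not what conditions the rule; the last vowel is.
"fawdevuh" has last vowel 'u'. The stems whose last vowel is 'u' (mafamuw → maasfamuw, nehuw → neashuw, wohzun → woashzun) insert -as- after the first vowel.
So fawdevuh → faaswdevuh.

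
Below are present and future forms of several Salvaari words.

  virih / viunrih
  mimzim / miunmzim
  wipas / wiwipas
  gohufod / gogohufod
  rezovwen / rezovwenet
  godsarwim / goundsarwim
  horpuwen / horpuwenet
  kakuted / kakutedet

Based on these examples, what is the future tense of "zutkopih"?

zuuntkopih

kakuted and gohufod both end in -d yet inflect differently (kakutedet, gogohufod), so the final letter is not what conditions the rule; the last vowel is.
"zutkopih" has last vowel 'i'. The stems whose last vowel is 'i' (godsarwim → goundsarwim, mimzim → miunmzim, virih → viunrih) insert -un- after the first vowel.
The other patterns: stems whose last vowel is 'e' add -et; stems whose last vowel is 'a' or 'o' repeat the first consonant+vowel as a prefix.
So zutkopih → zuuntkopih.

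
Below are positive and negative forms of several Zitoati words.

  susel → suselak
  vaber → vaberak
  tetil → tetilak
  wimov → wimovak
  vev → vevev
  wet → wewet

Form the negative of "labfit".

labfitak

wimov and vev both end in -v yet inflect differently (wimovak, vevev), so the final letter is not what conditions the rule; the number of vowels is.
"labfit" has 2 vowels. The stems with 2 vowels (susel → suselak, vaber → vaberak, tetil → tetilak) add -ak.
The other pattern: stems with 1 vowel repeat the first consonant+vowel as a prefix.
So labfit → labfitak.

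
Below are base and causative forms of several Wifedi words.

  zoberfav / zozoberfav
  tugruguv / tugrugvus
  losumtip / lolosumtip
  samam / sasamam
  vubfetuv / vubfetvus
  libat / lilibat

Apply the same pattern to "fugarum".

zoberfav and tugruguv both end in -v yet inflect differently (zozoberfav, tugrugvus), so the final letter is not what conditions the rule; the last vowel is.
"fugarum" has last vowel 'u'. The stems whose last vowel is 'u' (tugruguv → tugrugvus, vubfetuv → vubfetvus) delete the last vowel and add -us.
The other pattern: stems whose last vowel is 'a' or 'i' repeat the first consonant+vowel as a prefix.
So fugarum → fugarmus.

fugarmus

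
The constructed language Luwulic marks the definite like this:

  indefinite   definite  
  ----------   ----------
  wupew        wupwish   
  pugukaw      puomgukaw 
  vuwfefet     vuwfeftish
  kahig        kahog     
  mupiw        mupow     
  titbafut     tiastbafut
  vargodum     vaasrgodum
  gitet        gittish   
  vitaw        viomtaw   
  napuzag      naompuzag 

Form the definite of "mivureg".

mivurgish

mupiw and vitaw both end in -w yet inflect differently (mupow, viomtaw), so the final letter is not what conditions the rule; the last vowel is.
"mivureg" has last vowel 'e'. The stems whose last vowel is 'e' (wupew → wupwish, gitet → gittish, vuwfefet → vuwfeftish) delete the last vowel and add -ish.
The other patterns: stems whose last vowel is 'u' insert -as- after the first vowel; stems whose last vowel is 'i' change the last vowel to 'o'; stems whose last vowel is 'a' insert -om- after the first vowel.
So mivureg → mivurgish.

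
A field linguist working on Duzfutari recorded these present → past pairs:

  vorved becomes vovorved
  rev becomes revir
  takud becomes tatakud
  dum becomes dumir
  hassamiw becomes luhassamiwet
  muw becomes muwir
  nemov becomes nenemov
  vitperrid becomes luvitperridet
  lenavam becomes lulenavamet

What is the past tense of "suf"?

rev and nemov both end in -v yet inflect differently (revir, nenemov), so the final letter is not what conditions the rule; the number of vowels is.
"suf" has 1 vowel. The stems with 1 vowel (muw → muwir, rev → revir, dum → dumir) add -ir.
So suf → sufir.

sufir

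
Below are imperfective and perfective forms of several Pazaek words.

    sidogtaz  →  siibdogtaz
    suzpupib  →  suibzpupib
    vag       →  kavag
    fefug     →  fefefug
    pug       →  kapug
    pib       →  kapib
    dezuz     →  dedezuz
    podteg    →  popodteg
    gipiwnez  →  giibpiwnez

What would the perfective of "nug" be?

vag and fefug both end in -g yet inflect differently (kavag, fefefug), so the final letter is not what conditions the rule; the number of vowels is.
"nug" has 1 vowel. The stems with 1 vowel (vag → kavag, pib → kapib, pug → kapug) add the prefix ka-.
The other patterns: stems with 2 vowels repeat the first consonant+vowel as a prefix; stems with 3 vowels insert -ib- after the first vowel.
So nug → kanug.

kanug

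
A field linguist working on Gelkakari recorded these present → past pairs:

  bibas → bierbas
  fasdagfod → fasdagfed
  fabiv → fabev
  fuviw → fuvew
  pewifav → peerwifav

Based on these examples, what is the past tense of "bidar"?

bierdar

pewifav and fabiv both end in -v yet inflect differently (peerwifav, fabev), so the final letter is not what conditions the rule; the last vowel is.
"bidar" has last vowel 'a'. The stems whose last vowel is 'a' (bibas → bierbas, pewifav → peerwifav) insert -er- after the first vowel.
So bidar → bierdar.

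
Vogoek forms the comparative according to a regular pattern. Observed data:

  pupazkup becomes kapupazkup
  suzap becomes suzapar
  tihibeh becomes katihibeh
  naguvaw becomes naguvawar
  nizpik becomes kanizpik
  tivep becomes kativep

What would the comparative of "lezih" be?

suzap and tivep both end in -p yet inflect differently (suzapar, kativep), so the final letter is not what conditions the rule; the last vowel is.
"lezih" has last vowel 'i'. The one such stem in the data (nizpik → kanizpik) adds the prefix ka-, so the same rule applies.
The other pattern: stems whose last vowel is 'a' add -ar.
So lezih → kalezih.

kalezih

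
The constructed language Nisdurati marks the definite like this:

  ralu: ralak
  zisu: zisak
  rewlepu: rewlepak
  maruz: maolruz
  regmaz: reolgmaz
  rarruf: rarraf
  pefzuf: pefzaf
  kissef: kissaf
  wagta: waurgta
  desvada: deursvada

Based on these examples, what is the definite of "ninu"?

ninak

ralu and maruz both have last vowel 'u' yet inflect differently (ralak, maolruz), so the last vowel is not what conditions the rule; the final letter is.
"ninu" ends in -u. The stems ending in -u (ralu → ralak, zisu → zisak, rewlepu → rewlepak) drop the final letter and add -ak.
The other patterns: stems ending in -z insert -ol- after the first vowel; stems ending in -f change the last vowel to 'a'; stems ending in -a insert -ur- after the first vowel.
So ninu → ninak.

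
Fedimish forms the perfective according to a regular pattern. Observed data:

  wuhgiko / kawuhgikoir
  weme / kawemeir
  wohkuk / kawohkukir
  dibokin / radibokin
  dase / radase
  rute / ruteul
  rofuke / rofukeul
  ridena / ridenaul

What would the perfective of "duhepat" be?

raduhepat

"duhepat" begins with d-. The stems beginning with d- (dibokin → radibokin, dase → radase) add the prefix ra-.
The other patterns: stems beginning with w- add ka- … -ir around the stem; stems beginning with r- add -ul.
So duhepat → raduhepat.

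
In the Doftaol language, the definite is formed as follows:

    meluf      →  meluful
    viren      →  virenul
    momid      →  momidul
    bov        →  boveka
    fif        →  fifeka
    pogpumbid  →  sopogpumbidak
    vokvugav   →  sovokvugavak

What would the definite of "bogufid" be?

sobogufidak

"bogufid" has 3 vowels. The stems with 3 vowels (pogpumbid → sopogpumbidak, vokvugav → sovokvugavak) add so- … -ak around the stem.
The other patterns: stems with 1 vowel add -eka; stems with 2 vowels add -ul.
So bogufid → sobogufidak.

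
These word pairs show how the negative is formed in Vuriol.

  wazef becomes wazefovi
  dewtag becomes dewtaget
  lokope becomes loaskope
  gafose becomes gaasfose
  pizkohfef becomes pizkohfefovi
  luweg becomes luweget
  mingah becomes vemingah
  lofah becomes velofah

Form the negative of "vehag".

vehaget

lofah and dewtag both have last vowel 'a' yet inflect differently (velofah, dewtaget), so the last vowel is not what conditions the rule; the final letter is.
"vehag" ends in -g. The stems ending in -g (luweg → luweget, dewtag → dewtaget) add -et.
The other patterns: stems ending in -h add the prefix ve-; stems ending in -f add -ovi; stems ending in -e insert -as- after the first vowel.
So vehag → vehaget.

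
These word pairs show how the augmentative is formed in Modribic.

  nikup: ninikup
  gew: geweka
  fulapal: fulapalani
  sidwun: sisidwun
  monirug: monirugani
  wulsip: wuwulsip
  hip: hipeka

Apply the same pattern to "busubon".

hip and nikup both end in -p yet inflect differently (hipeka, ninikup), so the final letter is not what conditions the rule; the number of vowels is.
"busubon" has 3 vowels. The stems with 3 vowels (monirug → monirugani, fulapal → fulapalani) add -ani.
So busubon → busubonani.

busubonani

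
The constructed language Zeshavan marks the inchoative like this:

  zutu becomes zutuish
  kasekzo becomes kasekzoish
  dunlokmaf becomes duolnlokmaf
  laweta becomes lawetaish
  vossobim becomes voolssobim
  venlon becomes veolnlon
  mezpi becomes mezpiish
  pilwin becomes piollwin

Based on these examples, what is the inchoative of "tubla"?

"tubla" ends in a vowel. The stems ending in a vowel (zutu → zutuish, mezpi → mezpiish, laweta → lawetaish) add -ish.
The other pattern: stems ending in a consonant insert -ol- after the first vowel.
So tubla → tublaish.

tublaish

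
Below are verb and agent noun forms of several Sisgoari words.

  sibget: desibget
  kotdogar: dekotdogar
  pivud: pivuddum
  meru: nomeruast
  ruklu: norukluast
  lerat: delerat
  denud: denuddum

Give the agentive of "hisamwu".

nohisamwuast

meru and denud both have last vowel 'u' yet inflect differently (nomeruast, denuddum), so the last vowel is not what conditions the rule; the final letter is.
"hisamwu" ends in -u. The stems ending in -u (meru → nomeruast, ruklu → norukluast) add no- … -ast around the stem.
So hisamwu → nohisamwuast.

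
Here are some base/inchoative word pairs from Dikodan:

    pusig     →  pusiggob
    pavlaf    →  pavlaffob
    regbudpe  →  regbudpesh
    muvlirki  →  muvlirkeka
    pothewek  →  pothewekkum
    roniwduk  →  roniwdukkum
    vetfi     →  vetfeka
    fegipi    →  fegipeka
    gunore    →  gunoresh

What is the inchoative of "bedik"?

pothewek and regbudpe both have last vowel 'e' yet inflect differently (pothewekkum, regbudpesh), so the last vowel is not what conditions the rule; the final letter is.
"bedik" ends in -k. The stems ending in -k (pothewek → pothewekkum, roniwduk → roniwdukkum) double the final consonant and add -um.
So bedik → bedikkum.

bedikkum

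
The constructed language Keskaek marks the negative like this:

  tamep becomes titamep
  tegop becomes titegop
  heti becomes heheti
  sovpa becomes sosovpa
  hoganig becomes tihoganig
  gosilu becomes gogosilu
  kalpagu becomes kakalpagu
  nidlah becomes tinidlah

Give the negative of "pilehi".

sovpa and nidlah both have last vowel 'a' yet inflect differently (sosovpa, tinidlah), so the last vowel is not what conditions the rule; whether the stem ends in a vowel or a consonant is.
"pilehi" ends in a vowel. The stems ending in a vowel (kalpagu → kakalpagu, gosilu → gogosilu, heti → heheti) repeat the first consonant+vowel as a prefix.
So pilehi → pipilehi.

pipilehi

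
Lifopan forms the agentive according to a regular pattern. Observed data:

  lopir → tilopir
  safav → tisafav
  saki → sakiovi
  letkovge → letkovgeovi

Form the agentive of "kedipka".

kedipkaovi

lopir and saki both have last vowel 'i' yet inflect differently (tilopir, sakiovi), so the last vowel is not what conditions the rule; whether the stem ends in a vowel or a consonant is.
"kedipka" ends in a vowel. The stems ending in a vowel (saki → sakiovi, letkovge → letkovgeovi) add -ovi.
The other pattern: stems ending in a consonant add the prefix ti-.
So kedipka → kedipkaovi.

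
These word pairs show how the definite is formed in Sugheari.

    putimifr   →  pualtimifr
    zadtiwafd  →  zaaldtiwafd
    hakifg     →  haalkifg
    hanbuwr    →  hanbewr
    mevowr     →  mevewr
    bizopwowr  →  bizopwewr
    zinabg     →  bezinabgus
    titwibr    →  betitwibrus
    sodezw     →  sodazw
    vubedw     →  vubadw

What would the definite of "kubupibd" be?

"kubupibd" has second-to-last letter 'b'. The stems whose second-to-last letter is 'b' (zinabg → bezinabgus, titwibr → betitwibrus) add be- … -us around the stem.
The other patterns: stems whose second-to-last letter is 'f' insert -al- after the first vowel; stems whose second-to-last letter is 'w' change the last vowel to 'e'; stems whose second-to-last letter is 'd' or 'z' change the last vowel to 'a'.
So kubupibd → bekubupibdus.

bekubupibdus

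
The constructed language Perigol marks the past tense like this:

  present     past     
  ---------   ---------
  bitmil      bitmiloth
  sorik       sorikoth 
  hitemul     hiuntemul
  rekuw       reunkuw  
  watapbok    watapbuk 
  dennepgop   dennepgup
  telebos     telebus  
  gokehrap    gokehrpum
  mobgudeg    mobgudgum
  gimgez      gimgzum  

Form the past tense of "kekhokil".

kekhokiloth

bitmil and hitemul both end in -l yet inflect differently (bitmiloth, hiuntemul), so the final letter is not what conditions the rule; the last vowel is.
"kekhokil" has last vowel 'i'. The stems whose last vowel is 'i' (bitmil → bitmiloth, sorik → sorikoth) add -oth.
The other patterns: stems whose last vowel is 'u' insert -un- after the first vowel; stems whose last vowel is 'o' change the last vowel to 'u'; stems whose last vowel is 'a' or 'e' delete the last vowel and add -um.
So kekhokil → kekhokiloth.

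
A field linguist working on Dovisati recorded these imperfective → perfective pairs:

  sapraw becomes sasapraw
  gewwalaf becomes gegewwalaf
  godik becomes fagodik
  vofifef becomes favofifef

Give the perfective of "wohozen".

fawohozen

gewwalaf and vofifef both end in -f yet inflect differently (gegewwalaf, favofifef), so the final letter is not what conditions the rule; the last vowel is.
"wohozen" has last vowel 'e'. The one such stem in the data (vofifef → favofifef) adds the prefix fa-, so the same rule applies.
So wohozen → fawohozen.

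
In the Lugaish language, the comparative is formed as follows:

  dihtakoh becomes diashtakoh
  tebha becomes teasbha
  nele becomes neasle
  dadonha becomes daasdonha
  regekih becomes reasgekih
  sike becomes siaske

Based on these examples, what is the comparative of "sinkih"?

siasnkih

Every pair shown (dihtakoh → diashtakoh, tebha → teasbha, nele → neasle, …) follows the same rule: insert -as- after the first vowel.
So sinkih → siasnkih.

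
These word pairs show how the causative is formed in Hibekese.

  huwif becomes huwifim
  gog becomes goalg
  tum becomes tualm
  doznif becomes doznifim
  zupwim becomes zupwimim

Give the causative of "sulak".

zupwim and tum both end in -m yet inflect differently (zupwimim, tualm), so the final letter is not what conditions the rule; the number of vowels is.
"sulak" has 2 vowels. The stems with 2 vowels (zupwim → zupwimim, huwif → huwifim, doznif → doznifim) add -im.
So sulak → sulakim.

sulakim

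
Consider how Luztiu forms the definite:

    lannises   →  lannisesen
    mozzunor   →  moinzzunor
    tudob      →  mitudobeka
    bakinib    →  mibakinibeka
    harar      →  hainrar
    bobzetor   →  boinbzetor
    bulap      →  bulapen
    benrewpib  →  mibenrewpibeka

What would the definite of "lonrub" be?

tudob and bobzetor both have last vowel 'o' yet inflect differently (mitudobeka, boinbzetor), so the last vowel is not what conditions the rule; the final letter is.
"lonrub" ends in -b. The stems ending in -b (tudob → mitudobeka, bakinib → mibakinibeka, benrewpib → mibenrewpibeka) add mi- … -eka around the stem.
So lonrub → milonrubeka.

milonrubeka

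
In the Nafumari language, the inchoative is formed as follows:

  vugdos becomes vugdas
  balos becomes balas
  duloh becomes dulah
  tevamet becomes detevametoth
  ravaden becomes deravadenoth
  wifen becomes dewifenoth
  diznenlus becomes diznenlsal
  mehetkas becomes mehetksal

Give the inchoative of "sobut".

sobtal

vugdos and diznenlus both end in -s yet inflect differently (vugdas, diznenlsal), so the final letter is not what conditions the rule; the last vowel is.
"sobut" has last vowel 'u'. The one such stem in the data (diznenlus → diznenlsal) deletes the last vowel and adds -al (as does mehetkas), so the same rule applies.
So sobut → sobtal.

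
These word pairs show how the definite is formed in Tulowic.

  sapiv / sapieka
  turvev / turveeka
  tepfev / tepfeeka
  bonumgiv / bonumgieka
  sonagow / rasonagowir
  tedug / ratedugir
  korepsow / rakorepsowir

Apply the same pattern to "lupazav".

lupazaeka

sapiv and sonagow both begin with s- yet inflect differently (sapieka, rasonagowir), so the first letter is not what conditions the rule; the final letter is.
"lupazav" ends in -v. The stems ending in -v (sapiv → sapieka, turvev → turveeka, tepfev → tepfeeka) drop the final letter and add -eka.
The other pattern: stems ending in -g or -w add ra- … -ir around the stem.
So lupazav → lupazaeka.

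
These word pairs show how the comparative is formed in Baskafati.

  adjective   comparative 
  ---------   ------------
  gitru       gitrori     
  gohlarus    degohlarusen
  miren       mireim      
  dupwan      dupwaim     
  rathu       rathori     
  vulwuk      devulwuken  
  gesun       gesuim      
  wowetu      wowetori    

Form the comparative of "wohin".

wowetu and gesun both have last vowel 'u' yet inflect differently (wowetori, gesuim), so the last vowel is not what conditions the rule; the final letter is.
"wohin" ends in -n. The stems ending in -n (gesun → gesuim, miren → mireim, dupwan → dupwaim) drop the final letter and add -im.
So wohin → wohiim.

wohiim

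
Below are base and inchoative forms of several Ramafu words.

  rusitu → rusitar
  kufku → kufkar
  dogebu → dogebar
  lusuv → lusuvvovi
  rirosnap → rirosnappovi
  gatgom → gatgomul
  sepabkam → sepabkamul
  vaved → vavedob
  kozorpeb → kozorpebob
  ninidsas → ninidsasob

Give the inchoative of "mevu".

rusitu and lusuv both have last vowel 'u' yet inflect differently (rusitar, lusuvvovi), so the last vowel is not what conditions the rule; the final letter is.
"mevu" ends in -u. The stems ending in -u (rusitu → rusitar, kufku → kufkar, dogebu → dogebar) drop the final letter and add -ar.
The other patterns: stems ending in -p or -v double the final consonant and add -ovi; stems ending in -m add -ul; stems ending in -b, -d or -s add -ob.
So mevu → mevar.

mevar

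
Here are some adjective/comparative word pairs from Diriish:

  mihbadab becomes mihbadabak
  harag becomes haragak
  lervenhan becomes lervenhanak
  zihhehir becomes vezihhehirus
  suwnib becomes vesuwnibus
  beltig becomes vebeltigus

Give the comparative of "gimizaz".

mihbadab and suwnib both end in -b yet inflect differently (mihbadabak, vesuwnibus), so the final letter is not what conditions the rule; the last vowel is.
"gimizaz" has last vowel 'a'. The stems whose last vowel is 'a' (mihbadab → mihbadabak, harag → haragak, lervenhan → lervenhanak) add -ak.
So gimizaz → gimizazak.

gimizazak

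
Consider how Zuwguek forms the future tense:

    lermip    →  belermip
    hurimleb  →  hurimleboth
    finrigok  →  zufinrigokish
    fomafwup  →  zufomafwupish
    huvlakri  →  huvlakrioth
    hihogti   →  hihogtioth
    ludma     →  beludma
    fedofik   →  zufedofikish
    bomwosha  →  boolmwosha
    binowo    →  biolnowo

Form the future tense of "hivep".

"hivep" begins with h-. The stems beginning with h- (hurimleb → hurimleboth, huvlakri → huvlakrioth, hihogti → hihogtioth) add -oth.
So hivep → hivepoth.

hivepoth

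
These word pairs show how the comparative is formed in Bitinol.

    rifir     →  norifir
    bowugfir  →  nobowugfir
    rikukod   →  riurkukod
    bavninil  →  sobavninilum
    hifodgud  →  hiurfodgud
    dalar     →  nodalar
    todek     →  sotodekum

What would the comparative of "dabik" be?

sodabikum

rifir and bavninil both have last vowel 'i' yet inflect differently (norifir, sobavninilum), so the last vowel is not what conditions the rule; the final letter is.
"dabik" ends in -k. The one such stem in the data (todek → sotodekum) adds so- … -um around the stem, so the same rule applies.
So dabik → sodabikum.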